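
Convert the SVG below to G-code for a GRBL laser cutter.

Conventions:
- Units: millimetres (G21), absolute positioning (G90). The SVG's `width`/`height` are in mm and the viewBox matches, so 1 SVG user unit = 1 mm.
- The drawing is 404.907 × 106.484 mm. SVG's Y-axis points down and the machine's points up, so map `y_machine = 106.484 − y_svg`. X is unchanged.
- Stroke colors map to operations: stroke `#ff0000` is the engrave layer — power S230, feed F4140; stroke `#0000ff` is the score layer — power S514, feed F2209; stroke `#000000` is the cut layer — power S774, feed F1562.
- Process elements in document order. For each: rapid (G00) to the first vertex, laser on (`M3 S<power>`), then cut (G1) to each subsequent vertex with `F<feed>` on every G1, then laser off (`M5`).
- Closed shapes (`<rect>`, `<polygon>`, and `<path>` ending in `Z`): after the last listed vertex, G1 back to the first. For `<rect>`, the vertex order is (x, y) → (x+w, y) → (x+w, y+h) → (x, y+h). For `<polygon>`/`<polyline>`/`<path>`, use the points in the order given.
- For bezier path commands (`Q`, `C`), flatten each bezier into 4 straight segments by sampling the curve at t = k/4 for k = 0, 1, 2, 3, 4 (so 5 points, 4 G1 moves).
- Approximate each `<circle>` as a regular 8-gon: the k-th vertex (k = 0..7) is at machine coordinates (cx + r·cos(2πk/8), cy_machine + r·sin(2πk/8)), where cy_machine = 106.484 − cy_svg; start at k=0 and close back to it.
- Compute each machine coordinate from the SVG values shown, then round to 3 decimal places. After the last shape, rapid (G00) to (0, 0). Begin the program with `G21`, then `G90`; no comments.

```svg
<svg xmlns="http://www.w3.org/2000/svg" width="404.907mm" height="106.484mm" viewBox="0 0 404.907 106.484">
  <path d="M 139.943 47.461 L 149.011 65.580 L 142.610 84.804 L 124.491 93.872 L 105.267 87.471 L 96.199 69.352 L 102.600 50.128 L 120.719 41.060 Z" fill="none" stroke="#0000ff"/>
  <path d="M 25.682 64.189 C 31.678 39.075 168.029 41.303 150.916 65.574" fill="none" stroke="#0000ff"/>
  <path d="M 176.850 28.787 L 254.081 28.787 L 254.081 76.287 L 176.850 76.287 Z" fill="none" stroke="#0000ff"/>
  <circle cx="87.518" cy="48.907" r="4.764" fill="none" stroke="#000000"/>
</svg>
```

1 u = 1 mm; y_m = 106.484 − y.

[1] `<path>` regular polygon, #0000ff→score S514 F2209: (139.943,59.023) → (149.011,40.904) → (142.610,21.680) → (124.491,12.612) → (105.267,19.013) → (96.199,37.132) → (102.600,56.356) → (120.719,65.424) → (139.943,59.023) (closed)

[2] `<path>` cubic bezier, #0000ff→score S514 F2209: (25.682,42.295) → (50.186,56.087) → (96.965,60.122) → (139.411,54.897) → (150.916,40.910)

[3] `<path>` rectangle, #0000ff→score S514 F2209: (176.850,77.697) → (254.081,77.697) → (254.081,30.197) → (176.850,30.197) → (176.850,77.697) (closed)

[4] `<circle>` circle, #000000→cut S774 F1562: (92.282,57.577) → (90.887,60.946) → (87.518,62.341) → (84.149,60.946) → (82.754,57.577) → (84.149,54.208) → (87.518,52.813) → (90.887,54.208) → (92.282,57.577) (closed)

G21
G90
G00 X139.943 Y59.023
M3 S514
G1 X149.011 Y40.904 F2209
G1 X142.610 Y21.680 F2209
G1 X124.491 Y12.612 F2209
G1 X105.267 Y19.013 F2209
G1 X96.199 Y37.132 F2209
G1 X102.600 Y56.356 F2209
G1 X120.719 Y65.424 F2209
G1 X139.943 Y59.023 F2209
M5
G00 X25.682 Y42.295
M3 S514
G1 X50.186 Y56.087 F2209
G1 X96.965 Y60.122 F2209
G1 X139.411 Y54.897 F2209
G1 X150.916 Y40.910 F2209
M5
G00 X176.850 Y77.697
M3 S514
G1 X254.081 Y77.697 F2209
G1 X254.081 Y30.197 F2209
G1 X176.850 Y30.197 F2209
G1 X176.850 Y77.697 F2209
M5
G00 X92.282 Y57.577
M3 S774
G1 X90.887 Y60.946 F1562
G1 X87.518 Y62.341 F1562
G1 X84.149 Y60.946 F1562
G1 X82.754 Y57.577 F1562
G1 X84.149 Y54.208 F1562
G1 X87.518 Y52.813 F1562
G1 X90.887 Y54.208 F1562
G1 X92.282 Y57.577 F1562
M5
G00 X0.000 Y0.000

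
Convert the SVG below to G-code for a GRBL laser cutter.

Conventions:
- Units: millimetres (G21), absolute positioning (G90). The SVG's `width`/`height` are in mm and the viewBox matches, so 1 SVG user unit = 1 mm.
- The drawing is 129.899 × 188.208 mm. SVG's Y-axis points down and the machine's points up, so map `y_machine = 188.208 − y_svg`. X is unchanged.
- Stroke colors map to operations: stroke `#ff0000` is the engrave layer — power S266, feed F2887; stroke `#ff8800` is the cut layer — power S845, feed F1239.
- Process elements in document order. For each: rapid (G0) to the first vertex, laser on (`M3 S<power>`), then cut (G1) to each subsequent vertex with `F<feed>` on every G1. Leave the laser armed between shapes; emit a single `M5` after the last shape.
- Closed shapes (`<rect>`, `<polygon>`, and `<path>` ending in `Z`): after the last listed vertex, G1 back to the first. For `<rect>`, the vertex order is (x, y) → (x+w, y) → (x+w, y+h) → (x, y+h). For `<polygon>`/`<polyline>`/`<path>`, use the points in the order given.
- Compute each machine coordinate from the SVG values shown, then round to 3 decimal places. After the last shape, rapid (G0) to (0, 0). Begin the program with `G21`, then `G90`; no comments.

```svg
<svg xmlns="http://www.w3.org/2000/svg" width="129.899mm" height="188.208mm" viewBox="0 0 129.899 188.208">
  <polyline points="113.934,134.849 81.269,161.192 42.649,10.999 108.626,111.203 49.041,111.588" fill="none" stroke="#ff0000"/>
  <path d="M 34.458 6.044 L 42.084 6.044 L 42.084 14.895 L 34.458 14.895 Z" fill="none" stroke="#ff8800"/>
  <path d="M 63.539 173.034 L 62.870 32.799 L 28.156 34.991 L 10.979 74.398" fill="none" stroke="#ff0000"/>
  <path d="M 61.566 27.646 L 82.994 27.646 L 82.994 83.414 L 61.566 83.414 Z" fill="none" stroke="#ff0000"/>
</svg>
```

G21
G90
G0 X113.934 Y53.359
M3 S266
G1 X81.269 Y27.016 F2887
G1 X42.649 Y177.209 F2887
G1 X108.626 Y77.005 F2887
G1 X49.041 Y76.620 F2887
G0 X34.458 Y182.164
M3 S845
G1 X42.084 Y182.164 F1239
G1 X42.084 Y173.313 F1239
G1 X34.458 Y173.313 F1239
G1 X34.458 Y182.164 F1239
G0 X63.539 Y15.174
M3 S266
G1 X62.870 Y155.409 F2887
G1 X28.156 Y153.217 F2887
G1 X10.979 Y113.810 F2887
G0 X61.566 Y160.562
M3 S266
G1 X82.994 Y160.562 F2887
G1 X82.994 Y104.794 F2887
G1 X61.566 Y104.794 F2887
G1 X61.566 Y160.562 F2887
M5
G0 X0.000 Y0.000

1 u = 1 mm; y_m = 188.208 − y.

[1] `<polyline>` open polyline, #ff0000→engrave S266 F2887: (113.934,53.359) → (81.269,27.016) → (42.649,177.209) → (108.626,77.005) → (49.041,76.620)

[2] `<path>` rectangle, #ff8800→cut S845 F1239: (34.458,182.164) → (42.084,182.164) → (42.084,173.313) → (34.458,173.313) → (34.458,182.164) (closed)

[3] `<path>` open polyline, #ff0000→engrave S266 F2887: (63.539,15.174) → (62.870,155.409) → (28.156,153.217) → (10.979,113.810)

[4] `<path>` rectangle, #ff0000→engrave S266 F2887: (61.566,160.562) → (82.994,160.562) → (82.994,104.794) → (61.566,104.794) → (61.566,160.562) (closed)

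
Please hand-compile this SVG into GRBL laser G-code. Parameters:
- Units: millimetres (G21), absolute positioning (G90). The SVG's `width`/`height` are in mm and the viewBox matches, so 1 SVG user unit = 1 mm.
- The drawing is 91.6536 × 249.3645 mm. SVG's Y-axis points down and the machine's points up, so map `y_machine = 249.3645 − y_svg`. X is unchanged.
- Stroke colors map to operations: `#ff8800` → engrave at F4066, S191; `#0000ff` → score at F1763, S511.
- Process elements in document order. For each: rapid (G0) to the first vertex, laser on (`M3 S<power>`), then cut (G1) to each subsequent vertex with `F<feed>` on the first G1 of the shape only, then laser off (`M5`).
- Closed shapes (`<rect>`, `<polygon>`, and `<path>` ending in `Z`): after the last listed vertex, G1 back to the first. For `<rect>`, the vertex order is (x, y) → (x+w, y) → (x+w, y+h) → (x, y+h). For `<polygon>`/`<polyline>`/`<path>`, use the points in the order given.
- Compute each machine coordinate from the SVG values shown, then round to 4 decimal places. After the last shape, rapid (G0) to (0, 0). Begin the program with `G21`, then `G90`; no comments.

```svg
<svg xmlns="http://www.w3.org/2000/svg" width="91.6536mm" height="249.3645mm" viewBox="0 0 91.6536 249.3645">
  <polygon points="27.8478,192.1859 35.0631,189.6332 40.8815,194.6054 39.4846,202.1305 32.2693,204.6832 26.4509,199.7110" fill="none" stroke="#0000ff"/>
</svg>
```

viewBox `0 0 91.6536 249.3645` with mm width/height → 1 unit = 1 mm. Flip: y_m = 249.3645 − y_svg.

**Shape 1** — `<polygon>` regular polygon, stroke `#0000ff` → score (S511, F1763). Machine vertices: (27.8478,57.1786) → (35.0631,59.7313) → (40.8815,54.7591) → (39.4846,47.2340) → (32.2693,44.6813) → (26.4509,49.6535) → (27.8478,57.1786). Closed: final G1 returns to the first vertex.

G21
G90
G0 X27.8478 Y57.1786
M3 S511
G1 X35.0631 Y59.7313 F1763
G1 X40.8815 Y54.7591
G1 X39.4846 Y47.2340
G1 X32.2693 Y44.6813
G1 X26.4509 Y49.6535
G1 X27.8478 Y57.1786
M5
G0 X0.0000 Y0.0000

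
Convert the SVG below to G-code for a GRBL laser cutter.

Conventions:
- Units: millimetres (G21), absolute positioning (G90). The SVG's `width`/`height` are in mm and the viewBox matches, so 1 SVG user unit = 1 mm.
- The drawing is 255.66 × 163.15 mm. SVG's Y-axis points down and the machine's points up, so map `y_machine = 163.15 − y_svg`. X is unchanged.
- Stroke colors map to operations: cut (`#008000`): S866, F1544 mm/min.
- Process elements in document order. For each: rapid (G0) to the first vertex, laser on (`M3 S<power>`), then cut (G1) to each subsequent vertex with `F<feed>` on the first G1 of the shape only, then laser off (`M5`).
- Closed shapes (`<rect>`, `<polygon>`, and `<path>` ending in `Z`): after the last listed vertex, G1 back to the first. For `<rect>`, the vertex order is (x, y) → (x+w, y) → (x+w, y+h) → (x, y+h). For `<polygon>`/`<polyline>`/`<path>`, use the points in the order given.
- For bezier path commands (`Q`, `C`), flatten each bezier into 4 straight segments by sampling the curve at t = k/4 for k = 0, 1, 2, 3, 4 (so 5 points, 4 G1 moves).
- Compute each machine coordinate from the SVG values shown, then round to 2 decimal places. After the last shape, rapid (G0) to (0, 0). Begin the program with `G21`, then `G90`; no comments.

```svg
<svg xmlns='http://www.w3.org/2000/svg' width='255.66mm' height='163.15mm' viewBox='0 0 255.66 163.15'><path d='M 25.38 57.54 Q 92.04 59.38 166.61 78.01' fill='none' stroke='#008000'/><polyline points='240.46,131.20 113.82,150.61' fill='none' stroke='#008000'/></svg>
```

G21
G90
G0 X25.38 Y105.61
M3 S866
G1 X59.20 Y103.64 F1544
G1 X94.02 Y99.57
G1 X129.82 Y93.41
G1 X166.61 Y85.14
M5
G0 X240.46 Y31.95
M3 S866
G1 X113.82 Y12.54 F1544
M5
G0 X0.00 Y0.00

1 u = 1 mm; y_m = 163.15 − y.

[1] `<path>` quadratic bezier, #008000→cut S866 F1544: (25.38,105.61) → (59.20,103.64) → (94.02,99.57) → (129.82,93.41) → (166.61,85.14)

[2] `<polyline>` line segment, #008000→cut S866 F1544: (240.46,31.95) → (113.82,12.54)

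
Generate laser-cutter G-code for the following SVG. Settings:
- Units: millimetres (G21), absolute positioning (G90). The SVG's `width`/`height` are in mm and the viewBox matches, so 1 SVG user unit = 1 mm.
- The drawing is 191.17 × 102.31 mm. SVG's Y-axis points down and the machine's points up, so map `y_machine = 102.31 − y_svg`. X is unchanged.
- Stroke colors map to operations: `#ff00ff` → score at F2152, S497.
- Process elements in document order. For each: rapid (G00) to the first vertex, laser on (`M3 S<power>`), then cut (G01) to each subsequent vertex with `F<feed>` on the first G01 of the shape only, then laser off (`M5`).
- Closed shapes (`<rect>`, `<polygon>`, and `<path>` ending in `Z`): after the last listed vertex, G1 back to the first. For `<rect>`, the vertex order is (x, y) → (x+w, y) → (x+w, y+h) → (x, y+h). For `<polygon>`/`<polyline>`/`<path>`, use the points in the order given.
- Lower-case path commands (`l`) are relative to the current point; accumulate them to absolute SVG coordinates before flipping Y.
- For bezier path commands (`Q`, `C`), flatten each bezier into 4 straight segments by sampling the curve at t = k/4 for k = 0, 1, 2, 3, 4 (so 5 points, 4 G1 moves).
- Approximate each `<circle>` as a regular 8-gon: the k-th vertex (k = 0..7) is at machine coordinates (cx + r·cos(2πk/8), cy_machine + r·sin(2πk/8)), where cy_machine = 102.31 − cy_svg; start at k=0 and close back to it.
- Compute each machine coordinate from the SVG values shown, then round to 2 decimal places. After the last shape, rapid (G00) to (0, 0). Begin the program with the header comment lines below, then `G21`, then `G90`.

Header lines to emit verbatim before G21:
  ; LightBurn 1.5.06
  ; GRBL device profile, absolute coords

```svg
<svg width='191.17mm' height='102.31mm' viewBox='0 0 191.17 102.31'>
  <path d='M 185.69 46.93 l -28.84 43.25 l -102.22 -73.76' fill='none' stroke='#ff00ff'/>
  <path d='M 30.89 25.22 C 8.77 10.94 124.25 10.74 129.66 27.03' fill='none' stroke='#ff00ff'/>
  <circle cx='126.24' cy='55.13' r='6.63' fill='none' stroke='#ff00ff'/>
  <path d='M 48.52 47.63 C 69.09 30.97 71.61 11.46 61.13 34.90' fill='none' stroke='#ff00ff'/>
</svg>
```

viewBox `0 0 191.17 102.31` with mm width/height → 1 unit = 1 mm. Flip: y_m = 102.31 − y_svg.

**Shape 1** — `<path>` open polyline, stroke `#ff00ff` → score (S497, F2152). Machine vertices: (185.69,55.38) → (156.85,12.13) → (54.63,85.89). Open path.

**Shape 2** — `<path>` cubic bezier, stroke `#ff00ff` → score (S497, F2152). Control points (SVG): P0=(30.89,25.22), P1=(8.77,10.94), P2=(124.25,10.74), P3=(129.66,27.03); sampled at t=k/4. Machine vertices: (30.89,77.09) → (36.23,85.12) → (69.95,87.65) → (108.83,84.44) → (129.66,75.28). Open path.

**Shape 3** — `<circle>` circle, stroke `#ff00ff` → score (S497, F2152). Machine vertices: (132.87,47.18) → (130.93,51.87) → (126.24,53.81) → (121.55,51.87) → (119.61,47.18) → (121.55,42.49) → (126.24,40.55) → (130.93,42.49) → (132.87,47.18). Closed: final G1 returns to the first vertex.

**Shape 4** — `<path>` cubic bezier, stroke `#ff00ff` → score (S497, F2152). Control points (SVG): P0=(48.52,47.63), P1=(69.09,30.97), P2=(71.61,11.46), P3=(61.13,34.90); sampled at t=k/4. Machine vertices: (48.52,54.68) → (60.64,66.99) → (66.47,76.08) → (66.47,77.65) → (61.13,67.41). Open path.

; LightBurn 1.5.06
; GRBL device profile, absolute coords
G21
G90
G00 X185.69 Y55.38
M3 S497
G01 X156.85 Y12.13 F2152
G01 X54.63 Y85.89
M5
G00 X30.89 Y77.09
M3 S497
G01 X36.23 Y85.12 F2152
G01 X69.95 Y87.65
G01 X108.83 Y84.44
G01 X129.66 Y75.28
M5
G00 X132.87 Y47.18
M3 S497
G01 X130.93 Y51.87 F2152
G01 X126.24 Y53.81
G01 X121.55 Y51.87
G01 X119.61 Y47.18
G01 X121.55 Y42.49
G01 X126.24 Y40.55
G01 X130.93 Y42.49
G01 X132.87 Y47.18
M5
G00 X48.52 Y54.68
M3 S497
G01 X60.64 Y66.99 F2152
G01 X66.47 Y76.08
G01 X66.47 Y77.65
G01 X61.13 Y67.41
M5
G00 X0.00 Y0.00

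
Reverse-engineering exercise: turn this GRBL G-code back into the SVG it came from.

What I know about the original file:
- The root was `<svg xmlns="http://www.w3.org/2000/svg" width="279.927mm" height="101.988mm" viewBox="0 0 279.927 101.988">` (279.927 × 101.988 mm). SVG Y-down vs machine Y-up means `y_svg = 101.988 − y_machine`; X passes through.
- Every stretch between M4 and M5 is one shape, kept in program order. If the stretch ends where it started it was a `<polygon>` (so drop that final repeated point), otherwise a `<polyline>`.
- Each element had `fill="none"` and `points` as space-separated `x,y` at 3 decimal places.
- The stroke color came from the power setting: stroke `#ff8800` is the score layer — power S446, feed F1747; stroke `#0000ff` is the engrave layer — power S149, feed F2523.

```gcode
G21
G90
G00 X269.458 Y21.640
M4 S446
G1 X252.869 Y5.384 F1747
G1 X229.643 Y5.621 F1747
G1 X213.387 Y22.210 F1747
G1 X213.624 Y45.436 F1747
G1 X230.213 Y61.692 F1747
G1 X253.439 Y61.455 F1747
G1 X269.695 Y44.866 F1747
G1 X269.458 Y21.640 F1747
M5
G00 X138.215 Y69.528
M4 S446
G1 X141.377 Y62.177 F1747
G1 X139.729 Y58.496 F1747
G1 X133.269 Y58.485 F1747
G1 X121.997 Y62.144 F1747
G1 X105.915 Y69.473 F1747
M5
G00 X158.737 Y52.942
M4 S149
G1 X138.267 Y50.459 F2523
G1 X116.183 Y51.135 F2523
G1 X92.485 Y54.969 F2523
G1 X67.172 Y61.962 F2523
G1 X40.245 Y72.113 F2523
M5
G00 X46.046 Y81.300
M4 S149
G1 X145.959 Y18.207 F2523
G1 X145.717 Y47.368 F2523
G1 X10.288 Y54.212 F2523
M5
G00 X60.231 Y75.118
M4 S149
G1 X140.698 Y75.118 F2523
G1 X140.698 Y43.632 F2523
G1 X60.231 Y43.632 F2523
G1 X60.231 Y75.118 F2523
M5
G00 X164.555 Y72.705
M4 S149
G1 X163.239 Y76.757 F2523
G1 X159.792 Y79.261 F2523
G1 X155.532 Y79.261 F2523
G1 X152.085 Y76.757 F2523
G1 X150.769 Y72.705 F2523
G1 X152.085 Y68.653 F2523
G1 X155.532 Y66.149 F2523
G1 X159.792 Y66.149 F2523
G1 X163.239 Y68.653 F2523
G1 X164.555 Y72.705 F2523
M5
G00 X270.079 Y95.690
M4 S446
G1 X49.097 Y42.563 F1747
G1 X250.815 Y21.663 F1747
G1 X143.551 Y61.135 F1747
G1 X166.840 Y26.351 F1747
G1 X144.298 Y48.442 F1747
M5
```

<svg xmlns="http://www.w3.org/2000/svg" width="279.927mm" height="101.988mm" viewBox="0 0 279.927 101.988">
  <polygon points="269.458,80.348 252.869,96.604 229.643,96.367 213.387,79.778 213.624,56.552 230.213,40.296 253.439,40.533 269.695,57.122" fill="none" stroke="#ff8800"/>
  <polyline points="138.215,32.460 141.377,39.811 139.729,43.492 133.269,43.503 121.997,39.844 105.915,32.515" fill="none" stroke="#ff8800"/>
  <polyline points="158.737,49.046 138.267,51.529 116.183,50.853 92.485,47.019 67.172,40.026 40.245,29.875" fill="none" stroke="#0000ff"/>
  <polyline points="46.046,20.688 145.959,83.781 145.717,54.620 10.288,47.776" fill="none" stroke="#0000ff"/>
  <polygon points="60.231,26.870 140.698,26.870 140.698,58.356 60.231,58.356" fill="none" stroke="#0000ff"/>
  <polygon points="164.555,29.283 163.239,25.231 159.792,22.727 155.532,22.727 152.085,25.231 150.769,29.283 152.085,33.335 155.532,35.839 159.792,35.839 163.239,33.335" fill="none" stroke="#0000ff"/>
  <polyline points="270.079,6.298 49.097,59.425 250.815,80.325 143.551,40.853 166.840,75.637 144.298,53.546" fill="none" stroke="#ff8800"/>
</svg>

Machine Y-up, SVG Y-down with viewBox height 101.988, so y_svg = 101.988 − y_machine; X carries over.

Run 1: S446 ⇒ score layer `#ff8800`. The run returns to its start, so emit a `<polygon>` with points (Y-flipped): 269.458,80.348 252.869,96.604 229.643,96.367 213.387,79.778 213.624,56.552 230.213,40.296 253.439,40.533 269.695,57.122.

Run 2: the run's S446 means `#ff8800` (score). The run is open, so emit a `<polyline>` with points (Y-flipped): 138.215,32.460 141.377,39.811 139.729,43.492 133.269,43.503 121.997,39.844 105.915,32.515.

Run 3: the run's S149 means `#0000ff` (engrave). The run is open, so emit a `<polyline>` with points (Y-flipped): 158.737,49.046 138.267,51.529 116.183,50.853 92.485,47.019 67.172,40.026 40.245,29.875.

Run 4: power S149 maps to stroke `#0000ff` (engrave). The run is open, so emit a `<polyline>` with points (Y-flipped): 46.046,20.688 145.959,83.781 145.717,54.620 10.288,47.776.

Run 5: power S149 maps to stroke `#0000ff` (engrave). The run returns to its start, so emit a `<polygon>` with points (Y-flipped): 60.231,26.870 140.698,26.870 140.698,58.356 60.231,58.356.

Run 6: power S149 maps to stroke `#0000ff` (engrave). The run returns to its start, so emit a `<polygon>` with points (Y-flipped): 164.555,29.283 163.239,25.231 159.792,22.727 155.532,22.727 152.085,25.231 150.769,29.283 152.085,33.335 155.532,35.839 159.792,35.839 163.239,33.335.

Run 7: S446 ⇒ score layer `#ff8800`. The run is open, so emit a `<polyline>` with points (Y-flipped): 270.079,6.298 49.097,59.425 250.815,80.325 143.551,40.853 166.840,75.637 144.298,53.546.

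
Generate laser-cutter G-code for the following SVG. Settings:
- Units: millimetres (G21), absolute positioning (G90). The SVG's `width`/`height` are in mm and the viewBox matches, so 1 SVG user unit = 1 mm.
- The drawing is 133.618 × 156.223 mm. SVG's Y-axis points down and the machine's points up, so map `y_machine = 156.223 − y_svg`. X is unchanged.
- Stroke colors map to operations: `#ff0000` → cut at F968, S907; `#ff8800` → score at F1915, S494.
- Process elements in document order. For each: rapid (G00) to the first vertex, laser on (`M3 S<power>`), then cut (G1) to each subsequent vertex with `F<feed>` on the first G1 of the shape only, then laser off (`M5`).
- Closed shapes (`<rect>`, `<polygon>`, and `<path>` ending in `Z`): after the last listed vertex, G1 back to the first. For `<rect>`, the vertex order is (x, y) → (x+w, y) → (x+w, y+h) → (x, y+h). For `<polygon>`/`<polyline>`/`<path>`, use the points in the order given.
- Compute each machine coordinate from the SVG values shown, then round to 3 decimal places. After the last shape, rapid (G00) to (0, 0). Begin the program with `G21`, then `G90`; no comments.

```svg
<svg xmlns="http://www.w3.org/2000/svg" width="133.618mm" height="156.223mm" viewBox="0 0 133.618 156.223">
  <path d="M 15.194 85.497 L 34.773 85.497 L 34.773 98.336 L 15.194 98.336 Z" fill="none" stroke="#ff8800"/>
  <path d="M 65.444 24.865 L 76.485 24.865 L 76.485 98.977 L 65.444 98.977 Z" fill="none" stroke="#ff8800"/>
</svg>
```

G21
G90
G00 X15.194 Y70.726
M3 S494
G1 X34.773 Y70.726 F1915
G1 X34.773 Y57.887
G1 X15.194 Y57.887
G1 X15.194 Y70.726
M5
G00 X65.444 Y131.358
M3 S494
G1 X76.485 Y131.358 F1915
G1 X76.485 Y57.246
G1 X65.444 Y57.246
G1 X65.444 Y131.358
M5
G00 X0.000 Y0.000

viewBox `0 0 133.618 156.223` with mm width/height → 1 unit = 1 mm. Flip: y_m = 156.223 − y_svg.

**Shape 1** — `<path>` rectangle, stroke `#ff8800` → score (S494, F1915). Machine vertices: (15.194,70.726) → (34.773,70.726) → (34.773,57.887) → (15.194,57.887) → (15.194,70.726). Closed: final G1 returns to the first vertex.

**Shape 2** — `<path>` rectangle, stroke `#ff8800` → score (S494, F1915). Machine vertices: (65.444,131.358) → (76.485,131.358) → (76.485,57.246) → (65.444,57.246) → (65.444,131.358). Closed: final G1 returns to the first vertex.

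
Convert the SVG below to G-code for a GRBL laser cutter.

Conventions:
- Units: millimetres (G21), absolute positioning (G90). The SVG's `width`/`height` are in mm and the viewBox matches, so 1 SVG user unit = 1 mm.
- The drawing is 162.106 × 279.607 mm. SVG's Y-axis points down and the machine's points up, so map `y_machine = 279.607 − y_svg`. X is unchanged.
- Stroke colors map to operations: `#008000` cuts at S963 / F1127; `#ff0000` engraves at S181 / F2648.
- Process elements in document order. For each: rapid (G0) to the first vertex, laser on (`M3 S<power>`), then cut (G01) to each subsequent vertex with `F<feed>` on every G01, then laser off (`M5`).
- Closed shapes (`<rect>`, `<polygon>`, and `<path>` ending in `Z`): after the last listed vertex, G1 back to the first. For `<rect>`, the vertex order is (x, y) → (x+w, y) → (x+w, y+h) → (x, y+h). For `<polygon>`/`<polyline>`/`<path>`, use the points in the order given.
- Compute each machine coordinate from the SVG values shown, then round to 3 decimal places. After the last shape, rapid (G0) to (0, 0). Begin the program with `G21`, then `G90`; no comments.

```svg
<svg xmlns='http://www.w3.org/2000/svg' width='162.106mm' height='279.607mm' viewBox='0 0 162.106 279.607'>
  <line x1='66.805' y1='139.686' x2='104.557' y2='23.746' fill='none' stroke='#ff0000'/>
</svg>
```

Since the viewBox matches the mm dimensions, user units are millimetres directly. The only transform is the Y-flip y_m = 279.607 − y_svg.

Shape 1 is a line segment drawn with `<line>`. Its stroke #ff0000 means engrave at S181, F2648. After flipping Y the toolpath is (66.805,139.921) → (104.557,255.861).

G21
G90
G0 X66.805 Y139.921
M3 S181
G01 X104.557 Y255.861 F2648
M5
G0 X0.000 Y0.000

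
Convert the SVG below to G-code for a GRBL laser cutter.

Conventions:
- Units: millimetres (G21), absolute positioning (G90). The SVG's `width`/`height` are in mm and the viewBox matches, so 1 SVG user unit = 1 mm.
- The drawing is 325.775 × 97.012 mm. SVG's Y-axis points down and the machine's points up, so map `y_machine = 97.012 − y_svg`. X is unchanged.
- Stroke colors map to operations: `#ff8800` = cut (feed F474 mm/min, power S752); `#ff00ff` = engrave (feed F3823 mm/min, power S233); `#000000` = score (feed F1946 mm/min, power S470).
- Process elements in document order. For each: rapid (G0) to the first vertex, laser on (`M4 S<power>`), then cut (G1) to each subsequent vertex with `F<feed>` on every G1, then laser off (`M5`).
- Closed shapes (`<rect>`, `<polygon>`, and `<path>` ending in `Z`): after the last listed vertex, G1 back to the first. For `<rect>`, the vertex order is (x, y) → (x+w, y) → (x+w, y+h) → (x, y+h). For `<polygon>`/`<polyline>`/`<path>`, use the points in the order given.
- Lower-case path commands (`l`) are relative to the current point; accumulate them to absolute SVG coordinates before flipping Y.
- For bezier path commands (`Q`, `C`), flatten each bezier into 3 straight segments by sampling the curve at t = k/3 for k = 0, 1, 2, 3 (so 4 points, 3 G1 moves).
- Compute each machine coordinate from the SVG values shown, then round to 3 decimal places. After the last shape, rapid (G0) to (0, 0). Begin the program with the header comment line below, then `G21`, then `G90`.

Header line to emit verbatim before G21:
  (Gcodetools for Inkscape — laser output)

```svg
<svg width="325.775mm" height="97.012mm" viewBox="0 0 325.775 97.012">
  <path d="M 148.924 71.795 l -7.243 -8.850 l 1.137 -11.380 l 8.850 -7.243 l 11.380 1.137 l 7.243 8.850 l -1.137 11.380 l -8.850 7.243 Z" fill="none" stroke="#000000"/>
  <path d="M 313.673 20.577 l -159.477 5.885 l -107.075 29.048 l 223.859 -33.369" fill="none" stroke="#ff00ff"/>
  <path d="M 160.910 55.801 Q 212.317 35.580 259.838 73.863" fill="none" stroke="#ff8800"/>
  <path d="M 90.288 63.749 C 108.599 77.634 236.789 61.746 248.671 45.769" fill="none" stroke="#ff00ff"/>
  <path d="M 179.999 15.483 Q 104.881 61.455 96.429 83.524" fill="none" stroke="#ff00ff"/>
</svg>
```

viewBox `0 0 325.775 97.012` with mm width/height → 1 unit = 1 mm. Flip: y_m = 97.012 − y_svg.

**Shape 1** — `<path>` regular polygon, stroke `#000000` → score (S470, F1946). Machine vertices: (148.924,25.217) → (141.681,34.067) → (142.818,45.447) → (151.668,52.690) → (163.048,51.553) → (170.291,42.703) → (169.154,31.323) → (160.304,24.080) → (148.924,25.217). Closed: final G1 returns to the first vertex.

**Shape 2** — `<path>` open polyline, stroke `#ff00ff` → engrave (S233, F3823). Machine vertices: (313.673,76.435) → (154.196,70.550) → (47.121,41.502) → (270.980,74.871). Open path.

**Shape 3** — `<path>` quadratic bezier, stroke `#ff8800` → cut (S752, F474). Control points (SVG): P0=(160.910,55.801), P1=(212.317,35.580), P2=(259.838,73.863); sampled at t=k/3. Machine vertices: (160.910,41.211) → (194.750,48.191) → (227.726,42.171) → (259.838,23.149). Open path.

**Shape 4** — `<path>` cubic bezier, stroke `#ff00ff` → engrave (S233, F3823). Control points (SVG): P0=(90.288,63.749), P1=(108.599,77.634), P2=(236.789,61.746), P3=(248.671,45.769); sampled at t=k/3. Machine vertices: (90.288,33.263) → (136.848,28.203) → (206.397,36.395) → (248.671,51.243). Open path.

**Shape 5** — `<path>` quadratic bezier, stroke `#ff00ff` → engrave (S233, F3823). Control points (SVG): P0=(179.999,15.483), P1=(104.881,61.455), P2=(96.429,83.524); sampled at t=k/3. Machine vertices: (179.999,81.529) → (137.328,53.537) → (109.471,30.857) → (96.429,13.488). Open path.

(Gcodetools for Inkscape — laser output)
G21
G90
G0 X148.924 Y25.217
M4 S470
G1 X141.681 Y34.067 F1946
G1 X142.818 Y45.447 F1946
G1 X151.668 Y52.690 F1946
G1 X163.048 Y51.553 F1946
G1 X170.291 Y42.703 F1946
G1 X169.154 Y31.323 F1946
G1 X160.304 Y24.080 F1946
G1 X148.924 Y25.217 F1946
M5
G0 X313.673 Y76.435
M4 S233
G1 X154.196 Y70.550 F3823
G1 X47.121 Y41.502 F3823
G1 X270.980 Y74.871 F3823
M5
G0 X160.910 Y41.211
M4 S752
G1 X194.750 Y48.191 F474
G1 X227.726 Y42.171 F474
G1 X259.838 Y23.149 F474
M5
G0 X90.288 Y33.263
M4 S233
G1 X136.848 Y28.203 F3823
G1 X206.397 Y36.395 F3823
G1 X248.671 Y51.243 F3823
M5
G0 X179.999 Y81.529
M4 S233
G1 X137.328 Y53.537 F3823
G1 X109.471 Y30.857 F3823
G1 X96.429 Y13.488 F3823
M5
G0 X0.000 Y0.000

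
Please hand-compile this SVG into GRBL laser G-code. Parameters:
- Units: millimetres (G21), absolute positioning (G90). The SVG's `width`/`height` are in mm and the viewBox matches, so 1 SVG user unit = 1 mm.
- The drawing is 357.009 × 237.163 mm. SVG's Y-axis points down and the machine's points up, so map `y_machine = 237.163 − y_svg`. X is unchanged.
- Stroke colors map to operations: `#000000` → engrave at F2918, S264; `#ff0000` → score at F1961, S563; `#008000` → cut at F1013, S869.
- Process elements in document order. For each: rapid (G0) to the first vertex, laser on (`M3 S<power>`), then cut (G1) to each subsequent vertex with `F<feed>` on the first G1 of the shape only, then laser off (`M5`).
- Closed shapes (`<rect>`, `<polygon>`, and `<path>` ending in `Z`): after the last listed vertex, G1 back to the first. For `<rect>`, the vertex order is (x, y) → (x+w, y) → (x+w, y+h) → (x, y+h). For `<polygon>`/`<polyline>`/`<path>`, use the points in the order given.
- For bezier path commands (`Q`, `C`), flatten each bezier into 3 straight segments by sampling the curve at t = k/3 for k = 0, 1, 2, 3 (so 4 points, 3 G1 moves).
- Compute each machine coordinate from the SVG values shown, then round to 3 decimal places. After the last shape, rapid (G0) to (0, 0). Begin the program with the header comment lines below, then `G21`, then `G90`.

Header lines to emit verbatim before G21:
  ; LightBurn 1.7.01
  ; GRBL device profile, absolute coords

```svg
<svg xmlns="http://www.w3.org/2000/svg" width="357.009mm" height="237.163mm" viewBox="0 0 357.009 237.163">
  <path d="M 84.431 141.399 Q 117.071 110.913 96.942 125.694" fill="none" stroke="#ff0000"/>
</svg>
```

; LightBurn 1.7.01
; GRBL device profile, absolute coords
G21
G90
G0 X84.431 Y95.764
M3 S563
G1 X100.328 Y111.058 F1961
G1 X104.498 Y116.293
G1 X96.942 Y111.469
M5
G0 X0.000 Y0.000

Since the viewBox matches the mm dimensions, user units are millimetres directly. The only transform is the Y-flip y_m = 237.163 − y_svg.

Shape 1 is a quadratic bezier drawn with `<path>`. Its stroke #ff0000 means score at S563, F1961. After flipping Y the toolpath is (84.431,95.764) → (100.328,111.058) → (104.498,116.293) → (96.942,111.469).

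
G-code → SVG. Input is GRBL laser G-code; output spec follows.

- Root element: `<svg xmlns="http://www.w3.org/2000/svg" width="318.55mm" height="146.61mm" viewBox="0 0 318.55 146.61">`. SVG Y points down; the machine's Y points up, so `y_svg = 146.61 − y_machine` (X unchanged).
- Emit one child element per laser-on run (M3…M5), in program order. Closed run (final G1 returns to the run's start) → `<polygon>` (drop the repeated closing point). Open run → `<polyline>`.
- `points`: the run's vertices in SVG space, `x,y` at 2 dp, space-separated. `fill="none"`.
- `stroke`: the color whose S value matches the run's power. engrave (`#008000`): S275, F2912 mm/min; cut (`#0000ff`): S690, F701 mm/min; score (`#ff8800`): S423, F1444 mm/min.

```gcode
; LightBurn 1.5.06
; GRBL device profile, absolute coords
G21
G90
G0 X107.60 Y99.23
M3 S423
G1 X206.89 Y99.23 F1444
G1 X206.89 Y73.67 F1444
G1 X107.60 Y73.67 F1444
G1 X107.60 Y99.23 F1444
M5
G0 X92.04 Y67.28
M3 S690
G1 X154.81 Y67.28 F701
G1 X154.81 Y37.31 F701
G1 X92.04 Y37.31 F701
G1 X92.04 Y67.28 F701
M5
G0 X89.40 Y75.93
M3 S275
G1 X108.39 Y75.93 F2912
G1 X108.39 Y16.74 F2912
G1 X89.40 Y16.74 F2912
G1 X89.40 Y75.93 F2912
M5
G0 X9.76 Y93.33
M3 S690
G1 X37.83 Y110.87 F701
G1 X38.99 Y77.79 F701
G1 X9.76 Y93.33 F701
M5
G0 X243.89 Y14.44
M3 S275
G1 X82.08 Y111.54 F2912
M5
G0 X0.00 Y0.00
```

<svg xmlns="http://www.w3.org/2000/svg" width="318.55mm" height="146.61mm" viewBox="0 0 318.55 146.61">
  <polygon points="107.60,47.38 206.89,47.38 206.89,72.94 107.60,72.94" fill="none" stroke="#ff8800"/>
  <polygon points="92.04,79.33 154.81,79.33 154.81,109.30 92.04,109.30" fill="none" stroke="#0000ff"/>
  <polygon points="89.40,70.68 108.39,70.68 108.39,129.87 89.40,129.87" fill="none" stroke="#008000"/>
  <polygon points="9.76,53.28 37.83,35.74 38.99,68.82" fill="none" stroke="#0000ff"/>
  <polyline points="243.89,132.17 82.08,35.07" fill="none" stroke="#008000"/>
</svg>

y_svg = 146.61 − y_m.

[1] S423→`#ff8800` (score); closed run; points: 107.60,47.38 206.89,47.38 206.89,72.94 107.60,72.94

[2] S690→`#0000ff` (cut); closed run; points: 92.04,79.33 154.81,79.33 154.81,109.30 92.04,109.30

[3] S275→`#008000` (engrave); closed run; points: 89.40,70.68 108.39,70.68 108.39,129.87 89.40,129.87

[4] S690→`#0000ff` (cut); closed run; points: 9.76,53.28 37.83,35.74 38.99,68.82

[5] S275→`#008000` (engrave); open run; points: 243.89,132.17 82.08,35.07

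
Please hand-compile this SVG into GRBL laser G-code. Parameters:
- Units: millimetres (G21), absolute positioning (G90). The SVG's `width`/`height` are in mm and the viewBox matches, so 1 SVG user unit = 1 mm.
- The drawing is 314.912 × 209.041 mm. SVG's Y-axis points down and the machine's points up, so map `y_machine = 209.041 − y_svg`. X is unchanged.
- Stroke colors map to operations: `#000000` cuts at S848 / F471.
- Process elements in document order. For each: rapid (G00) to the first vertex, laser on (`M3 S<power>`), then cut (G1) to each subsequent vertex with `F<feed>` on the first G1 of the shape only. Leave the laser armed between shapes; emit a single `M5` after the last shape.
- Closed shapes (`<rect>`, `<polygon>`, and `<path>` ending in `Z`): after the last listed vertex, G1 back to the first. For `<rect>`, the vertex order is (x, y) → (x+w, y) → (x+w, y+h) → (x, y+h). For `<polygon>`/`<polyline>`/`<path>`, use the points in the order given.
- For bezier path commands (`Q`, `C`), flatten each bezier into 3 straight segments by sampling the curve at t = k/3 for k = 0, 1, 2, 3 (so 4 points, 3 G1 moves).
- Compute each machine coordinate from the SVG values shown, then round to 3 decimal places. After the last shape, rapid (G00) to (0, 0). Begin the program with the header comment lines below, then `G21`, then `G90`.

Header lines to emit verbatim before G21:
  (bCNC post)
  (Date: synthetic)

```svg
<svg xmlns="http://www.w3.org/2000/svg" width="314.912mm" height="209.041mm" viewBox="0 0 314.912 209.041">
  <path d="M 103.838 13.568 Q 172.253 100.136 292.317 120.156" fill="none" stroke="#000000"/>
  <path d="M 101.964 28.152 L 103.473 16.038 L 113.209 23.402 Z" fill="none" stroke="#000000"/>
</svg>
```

viewBox `0 0 314.912 209.041` with mm width/height → 1 unit = 1 mm. Flip: y_m = 209.041 − y_svg.

**Shape 1** — `<path>` quadratic bezier, stroke `#000000` → cut (S848, F471). Control points (SVG): P0=(103.838,13.568), P1=(172.253,100.136), P2=(292.317,120.156); sampled at t=k/3. Machine vertices: (103.838,195.473) → (155.187,145.155) → (218.013,109.626) → (292.317,88.885). Open path.

**Shape 2** — `<path>` regular polygon, stroke `#000000` → cut (S848, F471). Machine vertices: (101.964,180.889) → (103.473,193.003) → (113.209,185.639) → (101.964,180.889). Closed: final G1 returns to the first vertex.

(bCNC post)
(Date: synthetic)
G21
G90
G00 X103.838 Y195.473
M3 S848
G1 X155.187 Y145.155 F471
G1 X218.013 Y109.626
G1 X292.317 Y88.885
G00 X101.964 Y180.889
M3 S848
G1 X103.473 Y193.003 F471
G1 X113.209 Y185.639
G1 X101.964 Y180.889
M5
G00 X0.000 Y0.000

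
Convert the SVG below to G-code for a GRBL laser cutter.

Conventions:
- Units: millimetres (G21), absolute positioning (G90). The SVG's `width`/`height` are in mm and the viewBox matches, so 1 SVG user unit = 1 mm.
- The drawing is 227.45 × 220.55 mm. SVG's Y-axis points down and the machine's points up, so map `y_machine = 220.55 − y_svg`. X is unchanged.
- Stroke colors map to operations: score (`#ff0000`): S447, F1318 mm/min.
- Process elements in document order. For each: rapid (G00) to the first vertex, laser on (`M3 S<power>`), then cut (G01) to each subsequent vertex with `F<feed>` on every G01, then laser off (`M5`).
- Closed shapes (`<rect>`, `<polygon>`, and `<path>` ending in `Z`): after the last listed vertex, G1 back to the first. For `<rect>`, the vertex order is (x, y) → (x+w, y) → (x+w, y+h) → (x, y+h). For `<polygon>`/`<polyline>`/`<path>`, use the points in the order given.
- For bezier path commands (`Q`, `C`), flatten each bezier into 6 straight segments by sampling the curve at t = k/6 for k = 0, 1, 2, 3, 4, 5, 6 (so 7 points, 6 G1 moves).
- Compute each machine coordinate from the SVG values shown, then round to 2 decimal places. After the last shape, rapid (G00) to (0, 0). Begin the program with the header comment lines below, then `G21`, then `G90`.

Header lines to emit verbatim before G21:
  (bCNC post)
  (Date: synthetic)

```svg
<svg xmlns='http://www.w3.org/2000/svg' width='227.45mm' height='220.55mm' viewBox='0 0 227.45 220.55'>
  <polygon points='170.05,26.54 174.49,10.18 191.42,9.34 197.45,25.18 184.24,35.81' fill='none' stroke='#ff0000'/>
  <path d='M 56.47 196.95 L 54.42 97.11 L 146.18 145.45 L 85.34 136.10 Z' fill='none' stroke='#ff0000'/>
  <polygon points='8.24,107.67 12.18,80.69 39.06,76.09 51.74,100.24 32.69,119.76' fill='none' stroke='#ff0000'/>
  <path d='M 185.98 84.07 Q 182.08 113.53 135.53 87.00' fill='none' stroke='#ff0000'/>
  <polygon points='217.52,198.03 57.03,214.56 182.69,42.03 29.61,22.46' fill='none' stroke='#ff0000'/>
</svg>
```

viewBox `0 0 227.45 220.55` with mm width/height → 1 unit = 1 mm. Flip: y_m = 220.55 − y_svg.

**Shape 1** — `<polygon>` regular polygon, stroke `#ff0000` → score (S447, F1318). Machine vertices: (170.05,194.01) → (174.49,210.37) → (191.42,211.21) → (197.45,195.37) → (184.24,184.74) → (170.05,194.01). Closed: final G1 returns to the first vertex.

**Shape 2** — `<path>` closed polygon, stroke `#ff0000` → score (S447, F1318). Machine vertices: (56.47,23.60) → (54.42,123.44) → (146.18,75.10) → (85.34,84.45) → (56.47,23.60). Closed: final G1 returns to the first vertex.

**Shape 3** — `<polygon>` regular polygon, stroke `#ff0000` → score (S447, F1318). Machine vertices: (8.24,112.88) → (12.18,139.86) → (39.06,144.46) → (51.74,120.31) → (32.69,100.79) → (8.24,112.88). Closed: final G1 returns to the first vertex.

**Shape 4** — `<path>` quadratic bezier, stroke `#ff0000` → score (S447, F1318). Control points (SVG): P0=(185.98,84.07), P1=(182.08,113.53), P2=(135.53,87.00); sampled at t=k/6. Machine vertices: (185.98,136.48) → (183.50,128.22) → (178.64,123.06) → (171.42,121.02) → (161.82,122.08) → (149.86,126.26) → (135.53,133.55). Open path.

**Shape 5** — `<polygon>` closed polygon, stroke `#ff0000` → score (S447, F1318). Machine vertices: (217.52,22.52) → (57.03,5.99) → (182.69,178.52) → (29.61,198.09) → (217.52,22.52). Closed: final G1 returns to the first vertex.

(bCNC post)
(Date: synthetic)
G21
G90
G00 X170.05 Y194.01
M3 S447
G01 X174.49 Y210.37 F1318
G01 X191.42 Y211.21 F1318
G01 X197.45 Y195.37 F1318
G01 X184.24 Y184.74 F1318
G01 X170.05 Y194.01 F1318
M5
G00 X56.47 Y23.60
M3 S447
G01 X54.42 Y123.44 F1318
G01 X146.18 Y75.10 F1318
G01 X85.34 Y84.45 F1318
G01 X56.47 Y23.60 F1318
M5
G00 X8.24 Y112.88
M3 S447
G01 X12.18 Y139.86 F1318
G01 X39.06 Y144.46 F1318
G01 X51.74 Y120.31 F1318
G01 X32.69 Y100.79 F1318
G01 X8.24 Y112.88 F1318
M5
G00 X185.98 Y136.48
M3 S447
G01 X183.50 Y128.22 F1318
G01 X178.64 Y123.06 F1318
G01 X171.42 Y121.02 F1318
G01 X161.82 Y122.08 F1318
G01 X149.86 Y126.26 F1318
G01 X135.53 Y133.55 F1318
M5
G00 X217.52 Y22.52
M3 S447
G01 X57.03 Y5.99 F1318
G01 X182.69 Y178.52 F1318
G01 X29.61 Y198.09 F1318
G01 X217.52 Y22.52 F1318
M5
G00 X0.00 Y0.00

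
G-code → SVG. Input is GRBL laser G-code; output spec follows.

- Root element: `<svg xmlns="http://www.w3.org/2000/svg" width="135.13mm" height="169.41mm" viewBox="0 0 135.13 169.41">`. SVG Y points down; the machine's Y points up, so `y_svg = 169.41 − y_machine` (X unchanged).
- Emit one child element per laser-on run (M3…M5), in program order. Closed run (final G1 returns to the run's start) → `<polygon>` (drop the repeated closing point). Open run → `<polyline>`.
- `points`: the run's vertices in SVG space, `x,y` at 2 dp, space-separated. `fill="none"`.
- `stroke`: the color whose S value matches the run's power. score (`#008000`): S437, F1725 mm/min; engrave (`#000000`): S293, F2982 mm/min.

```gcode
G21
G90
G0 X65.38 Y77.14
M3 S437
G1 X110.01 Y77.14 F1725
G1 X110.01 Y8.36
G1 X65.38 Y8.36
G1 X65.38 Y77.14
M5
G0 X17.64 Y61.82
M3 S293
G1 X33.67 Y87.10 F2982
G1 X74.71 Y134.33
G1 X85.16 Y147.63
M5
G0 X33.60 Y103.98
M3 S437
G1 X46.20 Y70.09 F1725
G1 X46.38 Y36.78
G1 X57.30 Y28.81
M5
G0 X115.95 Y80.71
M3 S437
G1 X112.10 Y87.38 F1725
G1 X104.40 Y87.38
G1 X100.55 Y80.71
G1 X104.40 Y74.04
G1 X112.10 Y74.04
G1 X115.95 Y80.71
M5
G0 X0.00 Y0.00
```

<svg xmlns="http://www.w3.org/2000/svg" width="135.13mm" height="169.41mm" viewBox="0 0 135.13 169.41">
  <polygon points="65.38,92.27 110.01,92.27 110.01,161.05 65.38,161.05" fill="none" stroke="#008000"/>
  <polyline points="17.64,107.59 33.67,82.31 74.71,35.08 85.16,21.78" fill="none" stroke="#000000"/>
  <polyline points="33.60,65.43 46.20,99.32 46.38,132.63 57.30,140.60" fill="none" stroke="#008000"/>
  <polygon points="115.95,88.70 112.10,82.03 104.40,82.03 100.55,88.70 104.40,95.37 112.10,95.37" fill="none" stroke="#008000"/>
</svg>

Machine Y-up, SVG Y-down with viewBox height 169.41, so y_svg = 169.41 − y_machine; X carries over.

Run 1: S437 ⇒ score layer `#008000`. The run returns to its start, so emit a `<polygon>` with points (Y-flipped): 65.38,92.27 110.01,92.27 110.01,161.05 65.38,161.05.

Run 2: S293 ⇒ engrave layer `#000000`. The run is open, so emit a `<polyline>` with points (Y-flipped): 17.64,107.59 33.67,82.31 74.71,35.08 85.16,21.78.

Run 3: S437 ⇒ score layer `#008000`. The run is open, so emit a `<polyline>` with points (Y-flipped): 33.60,65.43 46.20,99.32 46.38,132.63 57.30,140.60.

Run 4: power S437 maps to stroke `#008000` (score). The run returns to its start, so emit a `<polygon>` with points (Y-flipped): 115.95,88.70 112.10,82.03 104.40,82.03 100.55,88.70 104.40,95.37 112.10,95.37.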